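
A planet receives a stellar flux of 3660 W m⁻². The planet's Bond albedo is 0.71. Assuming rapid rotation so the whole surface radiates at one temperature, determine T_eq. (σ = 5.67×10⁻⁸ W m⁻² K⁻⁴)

T_eq ≈ 262 K

Energy balance: absorbed = emitted ⇒ πR²·S(1−A) = 4πR²·σT_eq⁴, so T_eq⁴ = S(1−A)/(4σ).
T_eq = [3660 × 0.29 / (4 × 5.67×10⁻⁸)]^(1/4) = (4.68×10⁹)^(1/4) = 262 K.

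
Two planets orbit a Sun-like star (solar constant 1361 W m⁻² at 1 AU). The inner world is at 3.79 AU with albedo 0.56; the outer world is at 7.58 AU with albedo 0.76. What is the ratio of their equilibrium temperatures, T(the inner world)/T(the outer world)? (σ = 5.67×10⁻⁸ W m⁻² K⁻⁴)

T₁/T₂ ≈ 1.646

T_eq = [S₀(1−A)/(4σd²)]^(1/4), so T ∝ (1−A)^(1/4) / √d.
T₁ = [1361×0.44/(4×5.67×10⁻⁸×3.79²)]^(1/4) = 116.44 K.
T₂ = [1361×0.24/(4×5.67×10⁻⁸×7.58²)]^(1/4) = 70.76 K.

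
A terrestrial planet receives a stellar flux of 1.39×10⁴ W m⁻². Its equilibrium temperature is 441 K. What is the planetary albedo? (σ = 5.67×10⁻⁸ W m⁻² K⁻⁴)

From T_eq⁴ = S(1−A)/(4σ): 1−A = 4σT_eq⁴/S.
1−A = 4 × 5.67×10⁻⁸ × (441)⁴ / 1.39×10⁴ = 0.617.

A ≈ 0.38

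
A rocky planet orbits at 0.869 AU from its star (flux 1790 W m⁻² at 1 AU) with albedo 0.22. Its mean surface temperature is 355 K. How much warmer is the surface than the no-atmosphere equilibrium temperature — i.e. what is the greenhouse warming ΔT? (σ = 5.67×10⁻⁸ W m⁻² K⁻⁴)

ΔT ≈ 54.5 K

S = 1790/0.869² = 2370 W m⁻².
T_eq = [S(1−A)/(4σ)]^(1/4) = [2370×0.78/(4×5.67×10⁻⁸)]^(1/4) = 300.5 K.
ΔT = T_surf − T_eq = 355 − 300.5.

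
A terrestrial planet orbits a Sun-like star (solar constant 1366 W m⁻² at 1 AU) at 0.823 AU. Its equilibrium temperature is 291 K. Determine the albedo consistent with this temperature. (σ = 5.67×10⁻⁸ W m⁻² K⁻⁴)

Flux at 0.823 AU: S = 1366/0.823² = 2020 W m⁻².
From T_eq⁴ = S(1−A)/(4σ): 1−A = 4σT_eq⁴/S.
1−A = 4 × 5.67×10⁻⁸ × (291)⁴ / 2020 = 0.806.

A ≈ 0.19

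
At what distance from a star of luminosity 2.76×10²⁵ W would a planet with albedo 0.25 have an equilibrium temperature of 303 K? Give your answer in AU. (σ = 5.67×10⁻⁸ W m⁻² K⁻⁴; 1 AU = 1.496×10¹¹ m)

From T_eq⁴ = L(1−A)/(16πσd²): d = √[L(1−A)/(16πσT_eq⁴)].
d = √[2.76×10²⁵ × 0.75 / (16π × 5.67×10⁻⁸ × (303)⁴)] = 2.94×10¹⁰ m = 0.196 AU.

d ≈ 0.196 AU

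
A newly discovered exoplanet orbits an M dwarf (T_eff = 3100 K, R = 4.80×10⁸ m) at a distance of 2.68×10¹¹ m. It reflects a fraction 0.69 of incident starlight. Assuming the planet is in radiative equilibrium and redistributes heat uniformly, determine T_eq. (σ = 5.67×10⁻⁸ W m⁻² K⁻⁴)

L = 4πR_⋆²σT_⋆⁴ = 4π(4.80×10⁸)² × 5.67×10⁻⁸ × (3100)⁴ = 1.52×10²⁵ W.
S = L/(4πd²) = 16.8 W m⁻².
Energy balance: absorbed = emitted ⇒ πR²·S(1−A) = 4πR²·σT_eq⁴, so T_eq⁴ = S(1−A)/(4σ).
T_eq = [16.8 × 0.31 / (4 × 5.67×10⁻⁸)]^(1/4) = (2.30×10⁷)^(1/4) = 69.2 K.

T_eq ≈ 69.2 K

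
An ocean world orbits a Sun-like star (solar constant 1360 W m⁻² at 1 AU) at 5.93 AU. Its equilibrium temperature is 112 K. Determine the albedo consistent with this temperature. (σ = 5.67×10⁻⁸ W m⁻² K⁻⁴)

A ≈ 0.08

Flux at 5.93 AU: S = 1360/5.93² = 38.7 W m⁻².
From T_eq⁴ = S(1−A)/(4σ): 1−A = 4σT_eq⁴/S.
1−A = 4 × 5.67×10⁻⁸ × (112)⁴ / 38.7 = 0.923.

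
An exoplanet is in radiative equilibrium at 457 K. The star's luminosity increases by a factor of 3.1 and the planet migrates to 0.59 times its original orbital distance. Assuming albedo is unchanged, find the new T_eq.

T_eq ≈ 789 K

T_eq ∝ L^(1/4) · d^(−1/2).
T′ = 457 × 3.1^(1/4) / 0.59^(1/2) = 789 K.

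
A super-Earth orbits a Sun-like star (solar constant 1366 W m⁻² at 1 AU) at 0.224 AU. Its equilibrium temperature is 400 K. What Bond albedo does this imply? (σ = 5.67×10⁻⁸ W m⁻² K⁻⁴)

A ≈ 0.79

Flux at 0.224 AU: S = 1366/0.224² = 2.72×10⁴ W m⁻².
From T_eq⁴ = S(1−A)/(4σ): 1−A = 4σT_eq⁴/S.
1−A = 4 × 5.67×10⁻⁸ × (400)⁴ / 2.72×10⁴ = 0.213.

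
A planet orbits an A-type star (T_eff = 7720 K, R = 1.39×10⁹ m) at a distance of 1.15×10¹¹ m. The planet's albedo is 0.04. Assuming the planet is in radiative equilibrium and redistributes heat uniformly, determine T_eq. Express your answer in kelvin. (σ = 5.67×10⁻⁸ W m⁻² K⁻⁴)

T_eq ≈ 594 K

L = 4πR_⋆²σT_⋆⁴ = 4π(1.39×10⁹)² × 5.67×10⁻⁸ × (7720)⁴ = 4.89×10²⁷ W.
S = L/(4πd²) = 2.94×10⁴ W m⁻².
Energy balance: absorbed = emitted ⇒ πR²·S(1−A) = 4πR²·σT_eq⁴, so T_eq⁴ = S(1−A)/(4σ).
T_eq = [2.94×10⁴ × 0.96 / (4 × 5.67×10⁻⁸)]^(1/4) = (1.25×10¹¹)^(1/4) = 594 K.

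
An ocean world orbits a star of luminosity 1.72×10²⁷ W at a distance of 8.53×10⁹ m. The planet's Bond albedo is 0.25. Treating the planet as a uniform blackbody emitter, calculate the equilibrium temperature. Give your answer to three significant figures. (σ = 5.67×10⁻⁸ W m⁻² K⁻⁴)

T_eq ≈ 1580 K

Flux: S = L/(4πd²) = 1.72×10²⁷/(4π×(8.53×10⁹)²) = 1.88×10⁶ W m⁻².
Energy balance: absorbed = emitted ⇒ πR²·S(1−A) = 4πR²·σT_eq⁴, so T_eq⁴ = S(1−A)/(4σ).
T_eq = [1.88×10⁶ × 0.75 / (4 × 5.67×10⁻⁸)]^(1/4) = (6.22×10¹²)^(1/4) = 1580 K.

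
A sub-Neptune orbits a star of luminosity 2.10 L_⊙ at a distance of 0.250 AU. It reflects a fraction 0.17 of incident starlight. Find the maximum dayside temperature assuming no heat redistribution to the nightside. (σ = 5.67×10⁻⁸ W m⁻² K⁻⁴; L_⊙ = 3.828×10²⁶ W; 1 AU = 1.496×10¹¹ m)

d = 0.250 AU = 3.74×10¹⁰ m.
L = 2.10 × 3.828×10²⁶ = 8.04×10²⁶ W.
Flux: S = L/(4πd²) = 8.04×10²⁶/(4π×(3.74×10¹⁰)²) = 4.57×10⁴ W m⁻².
With no redistribution each surface element balances locally: S(1−A) = σT⁴.
T = [4.57×10⁴ × 0.83 / 5.67×10⁻⁸]^(1/4) = (6.69×10¹¹)^(1/4) = 905 K.

T_ss ≈ 905 K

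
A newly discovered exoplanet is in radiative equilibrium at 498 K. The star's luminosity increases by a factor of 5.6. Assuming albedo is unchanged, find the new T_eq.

T_eq ∝ L^(1/4) · d^(−1/2).
T′ = 498 × 5.6^(1/4) = 766 K.

T_eq ≈ 766 K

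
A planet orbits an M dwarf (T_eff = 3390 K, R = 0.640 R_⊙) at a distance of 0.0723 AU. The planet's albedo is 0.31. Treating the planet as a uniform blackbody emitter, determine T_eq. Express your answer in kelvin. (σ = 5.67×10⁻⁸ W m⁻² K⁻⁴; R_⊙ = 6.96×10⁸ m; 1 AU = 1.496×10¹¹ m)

R_⋆ = 0.640 × 6.96×10⁸ = 4.45×10⁸ m.
d = 0.0723 AU = 1.08×10¹⁰ m.
L = 4πR_⋆²σT_⋆⁴ = 4π(4.45×10⁸)² × 5.67×10⁻⁸ × (3390)⁴ = 1.87×10²⁵ W.
S = L/(4πd²) = 1.27×10⁴ W m⁻².
Energy balance: absorbed = emitted ⇒ πR²·S(1−A) = 4πR²·σT_eq⁴, so T_eq⁴ = S(1−A)/(4σ).
T_eq = [1.27×10⁴ × 0.69 / (4 × 5.67×10⁻⁸)]^(1/4) = (3.86×10¹⁰)^(1/4) = 443 K.

T_eq ≈ 443 K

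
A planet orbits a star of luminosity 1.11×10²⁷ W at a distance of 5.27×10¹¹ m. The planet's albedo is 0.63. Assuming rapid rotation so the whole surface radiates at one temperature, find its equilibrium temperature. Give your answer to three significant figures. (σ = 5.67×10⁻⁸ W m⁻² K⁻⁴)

T_eq ≈ 151 K

Flux: S = L/(4πd²) = 1.11×10²⁷/(4π×(5.27×10¹¹)²) = 318 W m⁻².
Energy balance: absorbed = emitted ⇒ πR²·S(1−A) = 4πR²·σT_eq⁴, so T_eq⁴ = S(1−A)/(4σ).
T_eq = [318 × 0.37 / (4 × 5.67×10⁻⁸)]^(1/4) = (5.19×10⁸)^(1/4) = 151 K.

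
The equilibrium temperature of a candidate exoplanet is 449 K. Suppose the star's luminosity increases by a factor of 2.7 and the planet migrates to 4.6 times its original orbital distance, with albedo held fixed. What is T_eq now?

T_eq ∝ L^(1/4) · d^(−1/2).
T′ = 449 × 2.7^(1/4) / 4.6^(1/2) = 268 K.

T_eq ≈ 268 K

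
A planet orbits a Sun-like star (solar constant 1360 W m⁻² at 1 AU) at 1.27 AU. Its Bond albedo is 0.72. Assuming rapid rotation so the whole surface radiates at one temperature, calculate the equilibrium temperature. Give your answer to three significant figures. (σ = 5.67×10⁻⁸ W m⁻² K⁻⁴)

Flux at 1.27 AU: S = 1360/1.27² = 843 W m⁻².
Energy balance: absorbed = emitted ⇒ πR²·S(1−A) = 4πR²·σT_eq⁴, so T_eq⁴ = S(1−A)/(4σ).
T_eq = [843 × 0.28 / (4 × 5.67×10⁻⁸)]^(1/4) = (1.04×10⁹)^(1/4) = 180 K.

T_eq ≈ 180 K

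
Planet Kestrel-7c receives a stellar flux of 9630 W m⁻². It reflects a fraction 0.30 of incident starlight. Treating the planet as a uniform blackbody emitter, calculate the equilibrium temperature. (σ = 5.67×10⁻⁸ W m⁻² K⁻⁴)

T_eq ≈ 415 K

Energy balance: absorbed = emitted ⇒ πR²·S(1−A) = 4πR²·σT_eq⁴, so T_eq⁴ = S(1−A)/(4σ).
T_eq = [9630 × 0.70 / (4 × 5.67×10⁻⁸)]^(1/4) = (2.97×10¹⁰)^(1/4) = 415 K.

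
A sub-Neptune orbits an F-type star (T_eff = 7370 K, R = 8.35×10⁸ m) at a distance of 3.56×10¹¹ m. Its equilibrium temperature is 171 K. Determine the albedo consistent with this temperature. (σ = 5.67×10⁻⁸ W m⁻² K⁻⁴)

L = 4πR_⋆²σT_⋆⁴ = 4π(8.35×10⁸)² × 5.67×10⁻⁸ × (7370)⁴ = 1.47×10²⁷ W.
S = L/(4πd²) = 920 W m⁻².
From T_eq⁴ = S(1−A)/(4σ): 1−A = 4σT_eq⁴/S.
1−A = 4 × 5.67×10⁻⁸ × (171)⁴ / 920 = 0.211.

A ≈ 0.79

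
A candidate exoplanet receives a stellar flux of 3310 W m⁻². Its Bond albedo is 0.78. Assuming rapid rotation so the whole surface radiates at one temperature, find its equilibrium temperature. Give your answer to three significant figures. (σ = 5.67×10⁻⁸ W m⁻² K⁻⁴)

T_eq ≈ 238 K

Energy balance: absorbed = emitted ⇒ πR²·S(1−A) = 4πR²·σT_eq⁴, so T_eq⁴ = S(1−A)/(4σ).
T_eq = [3310 × 0.22 / (4 × 5.67×10⁻⁸)]^(1/4) = (3.21×10⁹)^(1/4) = 238 K.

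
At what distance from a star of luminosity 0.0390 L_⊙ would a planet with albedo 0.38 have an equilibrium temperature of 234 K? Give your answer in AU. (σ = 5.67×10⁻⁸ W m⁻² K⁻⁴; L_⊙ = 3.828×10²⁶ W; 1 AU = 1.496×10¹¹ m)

d ≈ 0.220 AU

L = 0.0390 × 3.828×10²⁶ = 1.49×10²⁵ W.
From T_eq⁴ = L(1−A)/(16πσd²): d = √[L(1−A)/(16πσT_eq⁴)].
d = √[1.49×10²⁵ × 0.62 / (16π × 5.67×10⁻⁸ × (234)⁴)] = 3.29×10¹⁰ m = 0.220 AU.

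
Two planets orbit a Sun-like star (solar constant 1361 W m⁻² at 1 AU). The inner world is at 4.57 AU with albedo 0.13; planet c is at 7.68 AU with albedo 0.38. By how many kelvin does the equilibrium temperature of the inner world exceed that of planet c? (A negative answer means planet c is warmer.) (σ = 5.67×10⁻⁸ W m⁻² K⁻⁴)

ΔT ≈ 36.6 K

T_eq = [S₀(1−A)/(4σd²)]^(1/4), so T ∝ (1−A)^(1/4) / √d.
T₁ = [1361×0.87/(4×5.67×10⁻⁸×4.57²)]^(1/4) = 125.74 K.
T₂ = [1361×0.62/(4×5.67×10⁻⁸×7.68²)]^(1/4) = 89.12 K.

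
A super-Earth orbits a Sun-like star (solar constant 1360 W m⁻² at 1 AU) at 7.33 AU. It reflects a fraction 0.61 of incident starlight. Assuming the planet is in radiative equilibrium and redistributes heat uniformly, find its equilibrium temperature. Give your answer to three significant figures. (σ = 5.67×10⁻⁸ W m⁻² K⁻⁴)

Flux at 7.33 AU: S = 1360/7.33² = 25.3 W m⁻².
Energy balance: absorbed = emitted ⇒ πR²·S(1−A) = 4πR²·σT_eq⁴, so T_eq⁴ = S(1−A)/(4σ).
T_eq = [25.3 × 0.39 / (4 × 5.67×10⁻⁸)]^(1/4) = (4.35×10⁷)^(1/4) = 81.2 K.

T_eq ≈ 81.2 K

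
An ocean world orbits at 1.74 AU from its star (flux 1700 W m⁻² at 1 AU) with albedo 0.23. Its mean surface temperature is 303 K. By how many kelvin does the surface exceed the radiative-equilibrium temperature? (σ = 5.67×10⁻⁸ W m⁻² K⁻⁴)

S = 1700/1.74² = 561.5 W m⁻².
T_eq = [S(1−A)/(4σ)]^(1/4) = [561.5×0.77/(4×5.67×10⁻⁸)]^(1/4) = 209.0 K.
ΔT = T_surf − T_eq = 303 − 209.0.

ΔT ≈ 94.0 K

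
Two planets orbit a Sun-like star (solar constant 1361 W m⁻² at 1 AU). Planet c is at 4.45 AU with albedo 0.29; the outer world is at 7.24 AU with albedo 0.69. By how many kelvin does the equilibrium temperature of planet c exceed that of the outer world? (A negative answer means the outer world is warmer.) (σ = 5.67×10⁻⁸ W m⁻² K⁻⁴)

ΔT ≈ 43.9 K

T_eq = [S₀(1−A)/(4σd²)]^(1/4), so T ∝ (1−A)^(1/4) / √d.
T₁ = [1361×0.71/(4×5.67×10⁻⁸×4.45²)]^(1/4) = 121.11 K.
T₂ = [1361×0.31/(4×5.67×10⁻⁸×7.24²)]^(1/4) = 77.18 K.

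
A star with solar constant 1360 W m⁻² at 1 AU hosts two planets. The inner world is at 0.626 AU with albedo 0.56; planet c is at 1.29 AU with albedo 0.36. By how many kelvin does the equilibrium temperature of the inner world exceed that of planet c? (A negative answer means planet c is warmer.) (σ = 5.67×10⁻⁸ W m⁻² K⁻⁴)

ΔT ≈ 67.3 K

T_eq = [S₀(1−A)/(4σd²)]^(1/4), so T ∝ (1−A)^(1/4) / √d.
T₁ = [1360×0.44/(4×5.67×10⁻⁸×0.626²)]^(1/4) = 286.45 K.
T₂ = [1360×0.64/(4×5.67×10⁻⁸×1.29²)]^(1/4) = 219.14 K.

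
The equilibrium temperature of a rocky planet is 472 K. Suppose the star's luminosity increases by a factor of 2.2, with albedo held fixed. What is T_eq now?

T_eq ∝ L^(1/4) · d^(−1/2).
T′ = 472 × 2.2^(1/4) = 575 K.

T_eq ≈ 575 K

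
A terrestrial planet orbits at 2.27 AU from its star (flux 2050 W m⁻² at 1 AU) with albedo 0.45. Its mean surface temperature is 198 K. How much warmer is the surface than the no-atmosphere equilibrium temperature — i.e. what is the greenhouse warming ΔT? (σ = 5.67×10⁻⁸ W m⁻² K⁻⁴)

ΔT ≈ 21.8 K

S = 2050/2.27² = 397.8 W m⁻².
T_eq = [S(1−A)/(4σ)]^(1/4) = [397.8×0.55/(4×5.67×10⁻⁸)]^(1/4) = 176.2 K.
ΔT = T_surf − T_eq = 198 − 176.2.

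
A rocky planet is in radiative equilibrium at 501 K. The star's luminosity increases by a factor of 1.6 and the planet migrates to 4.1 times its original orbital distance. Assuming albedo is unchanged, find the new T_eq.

T_eq ∝ L^(1/4) · d^(−1/2).
T′ = 501 × 1.6^(1/4) / 4.1^(1/2) = 278 K.

T_eq ≈ 278 K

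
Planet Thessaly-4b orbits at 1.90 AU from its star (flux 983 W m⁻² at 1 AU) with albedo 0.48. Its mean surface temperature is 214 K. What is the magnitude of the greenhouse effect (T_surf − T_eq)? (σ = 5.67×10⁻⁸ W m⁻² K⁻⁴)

S = 983/1.90² = 272.3 W m⁻².
T_eq = [S(1−A)/(4σ)]^(1/4) = [272.3×0.52/(4×5.67×10⁻⁸)]^(1/4) = 158.1 K.
ΔT = T_surf − T_eq = 214 − 158.1.

ΔT ≈ 55.9 K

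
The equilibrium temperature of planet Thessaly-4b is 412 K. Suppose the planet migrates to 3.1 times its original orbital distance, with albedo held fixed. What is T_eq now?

T_eq ∝ L^(1/4) · d^(−1/2).
T′ = 412 / 3.1^(1/2) = 234 K.

T_eq ≈ 234 K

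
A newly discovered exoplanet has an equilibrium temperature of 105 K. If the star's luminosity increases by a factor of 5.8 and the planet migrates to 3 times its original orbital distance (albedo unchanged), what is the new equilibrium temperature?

T_eq ∝ L^(1/4) · d^(−1/2).
T′ = 105 × 5.8^(1/4) / 3^(1/2) = 94.1 K.

T_eq ≈ 94.1 K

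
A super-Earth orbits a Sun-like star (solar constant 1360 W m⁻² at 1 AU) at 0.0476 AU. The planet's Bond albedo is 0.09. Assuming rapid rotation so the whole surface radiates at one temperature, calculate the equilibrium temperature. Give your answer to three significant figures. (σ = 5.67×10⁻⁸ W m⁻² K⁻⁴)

Flux at 0.0476 AU: S = 1360/0.0476² = 6.00×10⁵ W m⁻².
Energy balance: absorbed = emitted ⇒ πR²·S(1−A) = 4πR²·σT_eq⁴, so T_eq⁴ = S(1−A)/(4σ).
T_eq = [6.00×10⁵ × 0.91 / (4 × 5.67×10⁻⁸)]^(1/4) = (2.41×10¹²)^(1/4) = 1250 K.

T_eq ≈ 1250 K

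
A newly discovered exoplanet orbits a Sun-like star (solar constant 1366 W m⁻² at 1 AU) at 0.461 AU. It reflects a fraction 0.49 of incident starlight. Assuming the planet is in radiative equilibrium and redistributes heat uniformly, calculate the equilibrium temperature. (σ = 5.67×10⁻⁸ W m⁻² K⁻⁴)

T_eq ≈ 347 K

Flux at 0.461 AU: S = 1366/0.461² = 6430 W m⁻².
Energy balance: absorbed = emitted ⇒ πR²·S(1−A) = 4πR²·σT_eq⁴, so T_eq⁴ = S(1−A)/(4σ).
T_eq = [6430 × 0.51 / (4 × 5.67×10⁻⁸)]^(1/4) = (1.45×10¹⁰)^(1/4) = 347 K.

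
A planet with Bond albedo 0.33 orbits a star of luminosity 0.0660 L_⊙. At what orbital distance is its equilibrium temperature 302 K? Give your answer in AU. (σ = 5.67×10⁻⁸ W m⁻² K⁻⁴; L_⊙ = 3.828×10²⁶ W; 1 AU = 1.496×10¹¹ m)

d ≈ 0.179 AU

L = 0.0660 × 3.828×10²⁶ = 2.53×10²⁵ W.
From T_eq⁴ = L(1−A)/(16πσd²): d = √[L(1−A)/(16πσT_eq⁴)].
d = √[2.53×10²⁵ × 0.67 / (16π × 5.67×10⁻⁸ × (302)⁴)] = 2.67×10¹⁰ m = 0.179 AU.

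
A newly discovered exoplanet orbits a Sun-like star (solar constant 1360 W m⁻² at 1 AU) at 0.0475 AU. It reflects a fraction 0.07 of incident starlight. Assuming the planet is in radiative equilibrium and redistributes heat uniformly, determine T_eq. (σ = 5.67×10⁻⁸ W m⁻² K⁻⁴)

Flux at 0.0475 AU: S = 1360/0.0475² = 6.03×10⁵ W m⁻².
Energy balance: absorbed = emitted ⇒ πR²·S(1−A) = 4πR²·σT_eq⁴, so T_eq⁴ = S(1−A)/(4σ).
T_eq = [6.03×10⁵ × 0.93 / (4 × 5.67×10⁻⁸)]^(1/4) = (2.47×10¹²)^(1/4) = 1250 K.

T_eq ≈ 1250 K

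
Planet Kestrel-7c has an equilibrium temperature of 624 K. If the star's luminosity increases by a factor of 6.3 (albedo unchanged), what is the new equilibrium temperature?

T_eq ≈ 989 K

T_eq ∝ L^(1/4) · d^(−1/2).
T′ = 624 × 6.3^(1/4) = 989 K.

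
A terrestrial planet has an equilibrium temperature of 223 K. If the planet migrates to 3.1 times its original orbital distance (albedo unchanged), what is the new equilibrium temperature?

T_eq ∝ L^(1/4) · d^(−1/2).
T′ = 223 / 3.1^(1/2) = 127 K.

T_eq ≈ 127 K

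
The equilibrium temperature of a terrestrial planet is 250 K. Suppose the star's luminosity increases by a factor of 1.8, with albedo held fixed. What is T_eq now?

T_eq ∝ L^(1/4) · d^(−1/2).
T′ = 250 × 1.8^(1/4) = 290 K.

T_eq ≈ 290 K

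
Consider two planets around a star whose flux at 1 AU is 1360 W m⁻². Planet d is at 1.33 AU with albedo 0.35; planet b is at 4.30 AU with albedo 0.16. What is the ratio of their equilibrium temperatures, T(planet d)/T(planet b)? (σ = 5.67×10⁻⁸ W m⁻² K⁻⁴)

T₁/T₂ ≈ 1.686

T_eq = [S₀(1−A)/(4σd²)]^(1/4), so T ∝ (1−A)^(1/4) / √d.
T₁ = [1360×0.65/(4×5.67×10⁻⁸×1.33²)]^(1/4) = 216.66 K.
T₂ = [1360×0.84/(4×5.67×10⁻⁸×4.30²)]^(1/4) = 128.47 K.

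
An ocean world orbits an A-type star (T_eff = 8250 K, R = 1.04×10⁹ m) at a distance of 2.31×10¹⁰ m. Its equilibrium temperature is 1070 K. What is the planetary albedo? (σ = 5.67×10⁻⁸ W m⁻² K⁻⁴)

A ≈ 0.44

L = 4πR_⋆²σT_⋆⁴ = 4π(1.04×10⁹)² × 5.67×10⁻⁸ × (8250)⁴ = 3.57×10²⁷ W.
S = L/(4πd²) = 5.32×10⁵ W m⁻².
From T_eq⁴ = S(1−A)/(4σ): 1−A = 4σT_eq⁴/S.
1−A = 4 × 5.67×10⁻⁸ × (1070)⁴ / 5.32×10⁵ = 0.558.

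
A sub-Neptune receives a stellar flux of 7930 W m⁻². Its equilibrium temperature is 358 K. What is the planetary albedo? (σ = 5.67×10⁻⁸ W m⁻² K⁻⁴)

From T_eq⁴ = S(1−A)/(4σ): 1−A = 4σT_eq⁴/S.
1−A = 4 × 5.67×10⁻⁸ × (358)⁴ / 7930 = 0.470.

A ≈ 0.53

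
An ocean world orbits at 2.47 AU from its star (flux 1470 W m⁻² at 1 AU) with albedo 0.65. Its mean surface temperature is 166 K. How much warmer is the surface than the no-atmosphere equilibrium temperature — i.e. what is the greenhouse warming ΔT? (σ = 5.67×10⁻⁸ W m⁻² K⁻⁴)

ΔT ≈ 27.1 K

S = 1470/2.47² = 240.9 W m⁻².
T_eq = [S(1−A)/(4σ)]^(1/4) = [240.9×0.35/(4×5.67×10⁻⁸)]^(1/4) = 138.9 K.
ΔT = T_surf − T_eq = 166 − 138.9.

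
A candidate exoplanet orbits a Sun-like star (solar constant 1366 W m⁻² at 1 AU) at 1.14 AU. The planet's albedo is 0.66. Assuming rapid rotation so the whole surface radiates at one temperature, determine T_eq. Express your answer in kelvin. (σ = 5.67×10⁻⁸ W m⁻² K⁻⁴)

Flux at 1.14 AU: S = 1366/1.14² = 1050 W m⁻².
Energy balance: absorbed = emitted ⇒ πR²·S(1−A) = 4πR²·σT_eq⁴, so T_eq⁴ = S(1−A)/(4σ).
T_eq = [1050 × 0.34 / (4 × 5.67×10⁻⁸)]^(1/4) = (1.58×10⁹)^(1/4) = 199 K.

T_eq ≈ 199 K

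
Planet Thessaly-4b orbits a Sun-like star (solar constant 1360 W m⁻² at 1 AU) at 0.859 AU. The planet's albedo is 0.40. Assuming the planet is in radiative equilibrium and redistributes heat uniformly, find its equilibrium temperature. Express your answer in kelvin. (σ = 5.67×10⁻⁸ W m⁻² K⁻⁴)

T_eq ≈ 264 K

Flux at 0.859 AU: S = 1360/0.859² = 1840 W m⁻².
Energy balance: absorbed = emitted ⇒ πR²·S(1−A) = 4πR²·σT_eq⁴, so T_eq⁴ = S(1−A)/(4σ).
T_eq = [1840 × 0.60 / (4 × 5.67×10⁻⁸)]^(1/4) = (4.88×10⁹)^(1/4) = 264 K.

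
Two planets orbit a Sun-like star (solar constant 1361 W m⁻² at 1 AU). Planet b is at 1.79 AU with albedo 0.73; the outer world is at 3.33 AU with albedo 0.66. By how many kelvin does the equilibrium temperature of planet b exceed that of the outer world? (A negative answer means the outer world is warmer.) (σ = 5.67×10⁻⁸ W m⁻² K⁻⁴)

ΔT ≈ 33.5 K

T_eq = [S₀(1−A)/(4σd²)]^(1/4), so T ∝ (1−A)^(1/4) / √d.
T₁ = [1361×0.27/(4×5.67×10⁻⁸×1.79²)]^(1/4) = 149.96 K.
T₂ = [1361×0.34/(4×5.67×10⁻⁸×3.33²)]^(1/4) = 116.47 K.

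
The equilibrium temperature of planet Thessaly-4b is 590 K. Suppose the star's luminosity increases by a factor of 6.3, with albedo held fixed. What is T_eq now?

T_eq ≈ 935 K

T_eq ∝ L^(1/4) · d^(−1/2).
T′ = 590 × 6.3^(1/4) = 935 K.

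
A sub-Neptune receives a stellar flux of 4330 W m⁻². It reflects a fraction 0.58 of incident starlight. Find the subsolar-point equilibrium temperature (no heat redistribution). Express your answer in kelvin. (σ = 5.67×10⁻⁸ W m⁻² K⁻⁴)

At the subsolar point the surface absorbs S(1−A) and emits σT⁴ per unit area — no factor of 4, since only the local patch is in balance.
T = [4330 × 0.42 / 5.67×10⁻⁸]^(1/4) = (3.21×10¹⁰)^(1/4) = 423 K.

T_ss ≈ 423 K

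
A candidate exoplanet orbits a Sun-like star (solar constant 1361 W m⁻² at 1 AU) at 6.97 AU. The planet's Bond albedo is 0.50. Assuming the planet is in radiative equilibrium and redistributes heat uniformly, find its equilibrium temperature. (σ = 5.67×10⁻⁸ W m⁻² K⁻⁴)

Flux at 6.97 AU: S = 1361/6.97² = 28.0 W m⁻².
Energy balance: absorbed = emitted ⇒ πR²·S(1−A) = 4πR²·σT_eq⁴, so T_eq⁴ = S(1−A)/(4σ).
T_eq = [28.0 × 0.50 / (4 × 5.67×10⁻⁸)]^(1/4) = (6.18×10⁷)^(1/4) = 88.7 K.

T_eq ≈ 88.7 K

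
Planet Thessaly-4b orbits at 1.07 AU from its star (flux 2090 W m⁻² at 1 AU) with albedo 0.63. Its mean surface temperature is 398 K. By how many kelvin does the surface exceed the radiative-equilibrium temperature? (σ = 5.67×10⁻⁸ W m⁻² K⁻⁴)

ΔT ≈ 164.4 K

S = 2090/1.07² = 1825 W m⁻².
T_eq = [S(1−A)/(4σ)]^(1/4) = [1825×0.37/(4×5.67×10⁻⁸)]^(1/4) = 233.6 K.
ΔT = T_surf − T_eq = 398 − 233.6.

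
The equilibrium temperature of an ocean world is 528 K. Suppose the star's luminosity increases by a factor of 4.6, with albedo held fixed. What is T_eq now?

T_eq ∝ L^(1/4) · d^(−1/2).
T′ = 528 × 4.6^(1/4) = 773 K.

T_eq ≈ 773 K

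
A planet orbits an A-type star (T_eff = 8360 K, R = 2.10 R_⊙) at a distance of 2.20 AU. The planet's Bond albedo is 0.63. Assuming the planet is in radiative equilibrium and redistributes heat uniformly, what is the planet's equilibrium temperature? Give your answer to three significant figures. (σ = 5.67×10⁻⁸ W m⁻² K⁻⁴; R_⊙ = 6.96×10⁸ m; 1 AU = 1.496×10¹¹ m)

T_eq ≈ 307 K

R_⋆ = 2.10 × 6.96×10⁸ = 1.46×10⁹ m.
d = 2.20 AU = 3.29×10¹¹ m.
L = 4πR_⋆²σT_⋆⁴ = 4π(1.46×10⁹)² × 5.67×10⁻⁸ × (8360)⁴ = 7.43×10²⁷ W.
S = L/(4πd²) = 5460 W m⁻².
Energy balance: absorbed = emitted ⇒ πR²·S(1−A) = 4πR²·σT_eq⁴, so T_eq⁴ = S(1−A)/(4σ).
T_eq = [5460 × 0.37 / (4 × 5.67×10⁻⁸)]^(1/4) = (8.91×10⁹)^(1/4) = 307 K.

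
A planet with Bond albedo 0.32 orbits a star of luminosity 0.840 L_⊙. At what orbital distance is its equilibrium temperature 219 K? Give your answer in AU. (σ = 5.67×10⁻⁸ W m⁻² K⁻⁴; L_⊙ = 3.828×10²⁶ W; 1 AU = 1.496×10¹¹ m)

d ≈ 1.22 AU

L = 0.840 × 3.828×10²⁶ = 3.22×10²⁶ W.
From T_eq⁴ = L(1−A)/(16πσd²): d = √[L(1−A)/(16πσT_eq⁴)].
d = √[3.22×10²⁶ × 0.68 / (16π × 5.67×10⁻⁸ × (219)⁴)] = 1.83×10¹¹ m = 1.22 AU.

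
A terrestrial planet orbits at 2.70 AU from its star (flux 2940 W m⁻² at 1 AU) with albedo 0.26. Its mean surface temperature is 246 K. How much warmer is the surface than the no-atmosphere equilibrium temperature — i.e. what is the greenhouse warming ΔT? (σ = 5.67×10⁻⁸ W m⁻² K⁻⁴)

ΔT ≈ 55.5 K

S = 2940/2.70² = 403.3 W m⁻².
T_eq = [S(1−A)/(4σ)]^(1/4) = [403.3×0.74/(4×5.67×10⁻⁸)]^(1/4) = 190.5 K.
ΔT = T_surf − T_eq = 246 − 190.5.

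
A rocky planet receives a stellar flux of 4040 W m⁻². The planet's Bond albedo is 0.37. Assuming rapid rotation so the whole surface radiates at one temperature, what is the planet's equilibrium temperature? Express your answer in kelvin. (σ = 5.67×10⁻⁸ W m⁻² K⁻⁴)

T_eq ≈ 325 K

Energy balance: absorbed = emitted ⇒ πR²·S(1−A) = 4πR²·σT_eq⁴, so T_eq⁴ = S(1−A)/(4σ).
T_eq = [4040 × 0.63 / (4 × 5.67×10⁻⁸)]^(1/4) = (1.12×10¹⁰)^(1/4) = 325 K.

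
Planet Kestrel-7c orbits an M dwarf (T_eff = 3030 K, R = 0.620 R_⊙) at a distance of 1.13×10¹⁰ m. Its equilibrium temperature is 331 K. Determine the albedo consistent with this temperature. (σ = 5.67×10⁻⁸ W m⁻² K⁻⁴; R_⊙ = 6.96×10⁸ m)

R_⋆ = 0.620 × 6.96×10⁸ = 4.32×10⁸ m.
L = 4πR_⋆²σT_⋆⁴ = 4π(4.32×10⁸)² × 5.67×10⁻⁸ × (3030)⁴ = 1.12×10²⁵ W.
S = L/(4πd²) = 6970 W m⁻².
From T_eq⁴ = S(1−A)/(4σ): 1−A = 4σT_eq⁴/S.
1−A = 4 × 5.67×10⁻⁸ × (331)⁴ / 6970 = 0.391.

A ≈ 0.61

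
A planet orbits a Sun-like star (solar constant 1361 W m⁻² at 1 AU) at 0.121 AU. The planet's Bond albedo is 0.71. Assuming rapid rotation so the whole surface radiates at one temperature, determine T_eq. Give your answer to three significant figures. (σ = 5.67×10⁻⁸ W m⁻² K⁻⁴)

T_eq ≈ 587 K

Flux at 0.121 AU: S = 1361/0.121² = 9.30×10⁴ W m⁻².
Energy balance: absorbed = emitted ⇒ πR²·S(1−A) = 4πR²·σT_eq⁴, so T_eq⁴ = S(1−A)/(4σ).
T_eq = [9.30×10⁴ × 0.29 / (4 × 5.67×10⁻⁸)]^(1/4) = (1.19×10¹¹)^(1/4) = 587 K.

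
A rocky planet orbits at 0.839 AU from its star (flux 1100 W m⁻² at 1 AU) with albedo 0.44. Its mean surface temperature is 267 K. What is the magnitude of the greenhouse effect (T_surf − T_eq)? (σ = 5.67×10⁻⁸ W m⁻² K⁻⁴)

S = 1100/0.839² = 1563 W m⁻².
T_eq = [S(1−A)/(4σ)]^(1/4) = [1563×0.56/(4×5.67×10⁻⁸)]^(1/4) = 249.2 K.
ΔT = T_surf − T_eq = 267 − 249.2.

ΔT ≈ 17.8 K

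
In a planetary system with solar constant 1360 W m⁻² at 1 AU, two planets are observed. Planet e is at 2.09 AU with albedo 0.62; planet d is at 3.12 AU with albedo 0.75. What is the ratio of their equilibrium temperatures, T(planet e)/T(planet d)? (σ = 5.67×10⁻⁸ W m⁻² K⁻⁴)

T₁/T₂ ≈ 1.357

T_eq = [S₀(1−A)/(4σd²)]^(1/4), so T ∝ (1−A)^(1/4) / √d.
T₁ = [1360×0.38/(4×5.67×10⁻⁸×2.09²)]^(1/4) = 151.13 K.
T₂ = [1360×0.25/(4×5.67×10⁻⁸×3.12²)]^(1/4) = 111.40 K.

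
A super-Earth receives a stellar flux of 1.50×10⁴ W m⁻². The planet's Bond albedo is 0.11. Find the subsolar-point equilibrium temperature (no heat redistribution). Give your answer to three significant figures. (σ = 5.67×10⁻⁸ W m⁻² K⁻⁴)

T_ss ≈ 697 K

At the subsolar point the surface absorbs S(1−A) and emits σT⁴ per unit area — no factor of 4, since only the local patch is in balance.
T = [1.50×10⁴ × 0.89 / 5.67×10⁻⁸]^(1/4) = (2.35×10¹¹)^(1/4) = 697 K.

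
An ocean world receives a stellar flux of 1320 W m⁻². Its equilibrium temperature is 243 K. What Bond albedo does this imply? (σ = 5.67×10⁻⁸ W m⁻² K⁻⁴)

A ≈ 0.40

From T_eq⁴ = S(1−A)/(4σ): 1−A = 4σT_eq⁴/S.
1−A = 4 × 5.67×10⁻⁸ × (243)⁴ / 1320 = 0.599.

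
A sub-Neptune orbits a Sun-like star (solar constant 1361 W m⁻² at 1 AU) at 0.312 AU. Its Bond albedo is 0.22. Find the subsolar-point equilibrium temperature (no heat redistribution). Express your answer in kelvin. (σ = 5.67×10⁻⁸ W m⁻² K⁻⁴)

Flux at 0.312 AU: S = 1361/0.312² = 1.40×10⁴ W m⁻².
At the subsolar point the surface absorbs S(1−A) and emits σT⁴ per unit area — no factor of 4, since only the local patch is in balance.
T = [1.40×10⁴ × 0.78 / 5.67×10⁻⁸]^(1/4) = (1.92×10¹¹)^(1/4) = 662 K.

T_ss ≈ 662 K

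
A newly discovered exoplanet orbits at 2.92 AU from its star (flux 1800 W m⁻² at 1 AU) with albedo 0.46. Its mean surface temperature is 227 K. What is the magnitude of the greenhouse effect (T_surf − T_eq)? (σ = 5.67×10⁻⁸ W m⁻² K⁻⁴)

ΔT ≈ 77.3 K

S = 1800/2.92² = 211.1 W m⁻².
T_eq = [S(1−A)/(4σ)]^(1/4) = [211.1×0.54/(4×5.67×10⁻⁸)]^(1/4) = 149.7 K.
ΔT = T_surf − T_eq = 227 − 149.7.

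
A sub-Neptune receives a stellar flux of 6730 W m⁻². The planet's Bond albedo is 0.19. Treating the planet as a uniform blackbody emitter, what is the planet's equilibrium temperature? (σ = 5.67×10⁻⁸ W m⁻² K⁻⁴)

T_eq ≈ 394 K

Energy balance: absorbed = emitted ⇒ πR²·S(1−A) = 4πR²·σT_eq⁴, so T_eq⁴ = S(1−A)/(4σ).
T_eq = [6730 × 0.81 / (4 × 5.67×10⁻⁸)]^(1/4) = (2.40×10¹⁰)^(1/4) = 394 K.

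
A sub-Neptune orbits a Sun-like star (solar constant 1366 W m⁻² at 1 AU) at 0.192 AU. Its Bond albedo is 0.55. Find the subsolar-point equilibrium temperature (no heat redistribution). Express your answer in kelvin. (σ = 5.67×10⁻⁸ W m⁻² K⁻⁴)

Flux at 0.192 AU: S = 1366/0.192² = 3.71×10⁴ W m⁻².
At the subsolar point the surface absorbs S(1−A) and emits σT⁴ per unit area — no factor of 4, since only the local patch is in balance.
T = [3.71×10⁴ × 0.45 / 5.67×10⁻⁸]^(1/4) = (2.94×10¹¹)^(1/4) = 736 K.

T_ss ≈ 736 K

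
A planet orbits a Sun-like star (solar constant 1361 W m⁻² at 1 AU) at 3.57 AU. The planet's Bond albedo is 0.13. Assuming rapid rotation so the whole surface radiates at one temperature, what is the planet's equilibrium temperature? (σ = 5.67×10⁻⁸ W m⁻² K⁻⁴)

Flux at 3.57 AU: S = 1361/3.57² = 107 W m⁻².
Energy balance: absorbed = emitted ⇒ πR²·S(1−A) = 4πR²·σT_eq⁴, so T_eq⁴ = S(1−A)/(4σ).
T_eq = [107 × 0.87 / (4 × 5.67×10⁻⁸)]^(1/4) = (4.10×10⁸)^(1/4) = 142 K.

T_eq ≈ 142 K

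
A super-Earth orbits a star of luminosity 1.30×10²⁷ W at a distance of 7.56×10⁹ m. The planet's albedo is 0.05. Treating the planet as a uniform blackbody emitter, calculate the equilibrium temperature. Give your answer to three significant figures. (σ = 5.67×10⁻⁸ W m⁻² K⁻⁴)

T_eq ≈ 1660 K

Flux: S = L/(4πd²) = 1.30×10²⁷/(4π×(7.56×10⁹)²) = 1.81×10⁶ W m⁻².
Energy balance: absorbed = emitted ⇒ πR²·S(1−A) = 4πR²·σT_eq⁴, so T_eq⁴ = S(1−A)/(4σ).
T_eq = [1.81×10⁶ × 0.95 / (4 × 5.67×10⁻⁸)]^(1/4) = (7.58×10¹²)^(1/4) = 1660 K.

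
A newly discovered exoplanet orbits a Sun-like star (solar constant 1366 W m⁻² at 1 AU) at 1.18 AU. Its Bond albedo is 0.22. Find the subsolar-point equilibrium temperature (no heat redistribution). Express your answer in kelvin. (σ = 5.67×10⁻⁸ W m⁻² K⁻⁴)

T_ss ≈ 341 K

Flux at 1.18 AU: S = 1366/1.18² = 981 W m⁻².
At the subsolar point the surface absorbs S(1−A) and emits σT⁴ per unit area — no factor of 4, since only the local patch is in balance.
T = [981 × 0.78 / 5.67×10⁻⁸]^(1/4) = (1.35×10¹⁰)^(1/4) = 341 K.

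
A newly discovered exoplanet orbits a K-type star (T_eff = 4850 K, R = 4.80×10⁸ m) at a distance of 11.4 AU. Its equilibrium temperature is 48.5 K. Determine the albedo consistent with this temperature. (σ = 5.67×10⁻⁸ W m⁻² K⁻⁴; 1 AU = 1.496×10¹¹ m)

A ≈ 0.50

d = 11.4 AU = 1.71×10¹² m.
L = 4πR_⋆²σT_⋆⁴ = 4π(4.80×10⁸)² × 5.67×10⁻⁸ × (4850)⁴ = 9.08×10²⁵ W.
S = L/(4πd²) = 2.49 W m⁻².
From T_eq⁴ = S(1−A)/(4σ): 1−A = 4σT_eq⁴/S.
1−A = 4 × 5.67×10⁻⁸ × (48.5)⁴ / 2.49 = 0.505.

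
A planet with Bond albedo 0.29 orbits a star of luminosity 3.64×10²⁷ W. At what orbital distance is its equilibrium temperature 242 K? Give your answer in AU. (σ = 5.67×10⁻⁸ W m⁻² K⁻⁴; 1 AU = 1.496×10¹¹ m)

From T_eq⁴ = L(1−A)/(16πσd²): d = √[L(1−A)/(16πσT_eq⁴)].
d = √[3.64×10²⁷ × 0.71 / (16π × 5.67×10⁻⁸ × (242)⁴)] = 5.14×10¹¹ m = 3.44 AU.

d ≈ 3.44 AU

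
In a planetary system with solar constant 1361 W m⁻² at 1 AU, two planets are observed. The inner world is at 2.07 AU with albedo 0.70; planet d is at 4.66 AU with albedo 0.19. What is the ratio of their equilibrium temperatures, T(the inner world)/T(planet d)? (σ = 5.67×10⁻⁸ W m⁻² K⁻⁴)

T_eq = [S₀(1−A)/(4σd²)]^(1/4), so T ∝ (1−A)^(1/4) / √d.
T₁ = [1361×0.30/(4×5.67×10⁻⁸×2.07²)]^(1/4) = 143.17 K.
T₂ = [1361×0.81/(4×5.67×10⁻⁸×4.66²)]^(1/4) = 122.32 K.

T₁/T₂ ≈ 1.170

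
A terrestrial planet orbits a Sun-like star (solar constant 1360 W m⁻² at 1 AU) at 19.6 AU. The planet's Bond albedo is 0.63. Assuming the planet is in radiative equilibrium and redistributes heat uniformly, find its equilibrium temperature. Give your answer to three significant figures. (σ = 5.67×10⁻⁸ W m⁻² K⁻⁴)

Flux at 19.6 AU: S = 1360/19.6² = 3.54 W m⁻².
Energy balance: absorbed = emitted ⇒ πR²·S(1−A) = 4πR²·σT_eq⁴, so T_eq⁴ = S(1−A)/(4σ).
T_eq = [3.54 × 0.37 / (4 × 5.67×10⁻⁸)]^(1/4) = (5.78×10⁶)^(1/4) = 49.0 K.

T_eq ≈ 49.0 K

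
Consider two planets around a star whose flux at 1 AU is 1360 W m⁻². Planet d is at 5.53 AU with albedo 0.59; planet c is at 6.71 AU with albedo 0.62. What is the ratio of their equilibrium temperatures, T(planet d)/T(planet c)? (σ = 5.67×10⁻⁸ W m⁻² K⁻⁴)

T₁/T₂ ≈ 1.123

T_eq = [S₀(1−A)/(4σd²)]^(1/4), so T ∝ (1−A)^(1/4) / √d.
T₁ = [1360×0.41/(4×5.67×10⁻⁸×5.53²)]^(1/4) = 94.69 K.
T₂ = [1360×0.38/(4×5.67×10⁻⁸×6.71²)]^(1/4) = 84.34 K.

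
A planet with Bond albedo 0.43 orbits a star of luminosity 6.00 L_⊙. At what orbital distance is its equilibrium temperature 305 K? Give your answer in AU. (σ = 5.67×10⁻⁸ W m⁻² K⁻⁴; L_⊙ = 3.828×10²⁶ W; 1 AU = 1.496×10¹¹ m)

L = 6.00 × 3.828×10²⁶ = 2.30×10²⁷ W.
From T_eq⁴ = L(1−A)/(16πσd²): d = √[L(1−A)/(16πσT_eq⁴)].
d = √[2.30×10²⁷ × 0.57 / (16π × 5.67×10⁻⁸ × (305)⁴)] = 2.30×10¹¹ m = 1.54 AU.

d ≈ 1.54 AU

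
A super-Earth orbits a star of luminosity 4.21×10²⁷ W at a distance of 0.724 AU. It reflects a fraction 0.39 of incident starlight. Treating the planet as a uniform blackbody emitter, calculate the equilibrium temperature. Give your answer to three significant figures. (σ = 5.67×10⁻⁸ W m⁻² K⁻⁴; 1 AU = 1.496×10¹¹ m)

d = 0.724 AU = 1.08×10¹¹ m.
Flux: S = L/(4πd²) = 4.21×10²⁷/(4π×(1.08×10¹¹)²) = 2.86×10⁴ W m⁻².
Energy balance: absorbed = emitted ⇒ πR²·S(1−A) = 4πR²·σT_eq⁴, so T_eq⁴ = S(1−A)/(4σ).
T_eq = [2.86×10⁴ × 0.61 / (4 × 5.67×10⁻⁸)]^(1/4) = (7.68×10¹⁰)^(1/4) = 526 K.

T_eq ≈ 526 K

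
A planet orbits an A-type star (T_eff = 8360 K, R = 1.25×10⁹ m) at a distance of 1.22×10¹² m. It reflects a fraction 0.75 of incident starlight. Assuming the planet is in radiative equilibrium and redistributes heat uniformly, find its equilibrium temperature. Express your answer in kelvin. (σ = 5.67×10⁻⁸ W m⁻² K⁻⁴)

T_eq ≈ 134 K

L = 4πR_⋆²σT_⋆⁴ = 4π(1.25×10⁹)² × 5.67×10⁻⁸ × (8360)⁴ = 5.44×10²⁷ W.
S = L/(4πd²) = 291 W m⁻².
Energy balance: absorbed = emitted ⇒ πR²·S(1−A) = 4πR²·σT_eq⁴, so T_eq⁴ = S(1−A)/(4σ).
T_eq = [291 × 0.25 / (4 × 5.67×10⁻⁸)]^(1/4) = (3.20×10⁸)^(1/4) = 134 K.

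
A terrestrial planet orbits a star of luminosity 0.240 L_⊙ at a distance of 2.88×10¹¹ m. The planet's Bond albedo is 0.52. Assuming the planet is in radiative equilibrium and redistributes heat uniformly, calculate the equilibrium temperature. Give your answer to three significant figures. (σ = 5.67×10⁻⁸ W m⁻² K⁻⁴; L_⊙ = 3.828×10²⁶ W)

L = 0.240 × 3.828×10²⁶ = 9.19×10²⁵ W.
Flux: S = L/(4πd²) = 9.19×10²⁵/(4π×(2.88×10¹¹)²) = 88.1 W m⁻².
Energy balance: absorbed = emitted ⇒ πR²·S(1−A) = 4πR²·σT_eq⁴, so T_eq⁴ = S(1−A)/(4σ).
T_eq = [88.1 × 0.48 / (4 × 5.67×10⁻⁸)]^(1/4) = (1.87×10⁸)^(1/4) = 117 K.

T_eq ≈ 117 K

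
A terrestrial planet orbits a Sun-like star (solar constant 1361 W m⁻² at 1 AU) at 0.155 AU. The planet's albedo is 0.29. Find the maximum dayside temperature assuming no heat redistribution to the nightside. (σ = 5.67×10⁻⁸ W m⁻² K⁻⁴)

Flux at 0.155 AU: S = 1361/0.155² = 5.66×10⁴ W m⁻².
With no redistribution each surface element balances locally: S(1−A) = σT⁴.
T = [5.66×10⁴ × 0.71 / 5.67×10⁻⁸]^(1/4) = (7.09×10¹¹)^(1/4) = 918 K.

T_ss ≈ 918 K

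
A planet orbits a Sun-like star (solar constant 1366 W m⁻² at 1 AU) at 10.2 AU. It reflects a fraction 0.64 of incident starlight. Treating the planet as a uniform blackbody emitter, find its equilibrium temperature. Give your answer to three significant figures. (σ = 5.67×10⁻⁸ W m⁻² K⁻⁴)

T_eq ≈ 67.6 K

Flux at 10.2 AU: S = 1366/10.2² = 13.1 W m⁻².
Energy balance: absorbed = emitted ⇒ πR²·S(1−A) = 4πR²·σT_eq⁴, so T_eq⁴ = S(1−A)/(4σ).
T_eq = [13.1 × 0.36 / (4 × 5.67×10⁻⁸)]^(1/4) = (2.08×10⁷)^(1/4) = 67.6 K.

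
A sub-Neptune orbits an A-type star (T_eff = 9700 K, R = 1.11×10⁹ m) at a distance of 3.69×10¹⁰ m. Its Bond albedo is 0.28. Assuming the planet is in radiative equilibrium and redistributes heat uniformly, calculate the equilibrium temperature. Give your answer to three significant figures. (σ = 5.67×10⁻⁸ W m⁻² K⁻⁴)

T_eq ≈ 1100 K

L = 4πR_⋆²σT_⋆⁴ = 4π(1.11×10⁹)² × 5.67×10⁻⁸ × (9700)⁴ = 7.77×10²⁷ W.
S = L/(4πd²) = 4.54×10⁵ W m⁻².
Energy balance: absorbed = emitted ⇒ πR²·S(1−A) = 4πR²·σT_eq⁴, so T_eq⁴ = S(1−A)/(4σ).
T_eq = [4.54×10⁵ × 0.72 / (4 × 5.67×10⁻⁸)]^(1/4) = (1.44×10¹²)^(1/4) = 1100 K.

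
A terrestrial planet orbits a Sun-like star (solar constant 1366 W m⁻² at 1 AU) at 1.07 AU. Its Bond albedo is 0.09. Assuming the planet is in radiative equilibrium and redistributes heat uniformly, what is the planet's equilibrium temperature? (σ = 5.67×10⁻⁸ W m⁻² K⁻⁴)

Flux at 1.07 AU: S = 1366/1.07² = 1190 W m⁻².
Energy balance: absorbed = emitted ⇒ πR²·S(1−A) = 4πR²·σT_eq⁴, so T_eq⁴ = S(1−A)/(4σ).
T_eq = [1190 × 0.91 / (4 × 5.67×10⁻⁸)]^(1/4) = (4.79×10⁹)^(1/4) = 263 K.

T_eq ≈ 263 K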